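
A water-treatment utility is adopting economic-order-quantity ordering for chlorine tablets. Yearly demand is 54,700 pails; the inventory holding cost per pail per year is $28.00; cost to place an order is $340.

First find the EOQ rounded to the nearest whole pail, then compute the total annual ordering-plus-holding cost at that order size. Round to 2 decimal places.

EOQ = √(2DS/H) = √(2 × 54,700 × 340 / 28)
    = √(1,328,428.57) ≈ 1,152.57 → Q = 1,153 pails
Orders/yr = 54,700/1,153 = 47.441; ordering cost = 47.441 × $340 = $16,130.10
Average inventory = 1,153/2 = 576.5; holding cost = 576.5 × $28 = $16,142.00
Total = $16,130.10 + $16,142.00 = $32,272.10

$32,272.10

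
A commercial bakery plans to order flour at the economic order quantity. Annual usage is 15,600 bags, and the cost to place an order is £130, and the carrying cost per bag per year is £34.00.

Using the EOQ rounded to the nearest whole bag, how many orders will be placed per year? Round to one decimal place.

2DS/H = 2·15,600·130/34 = 119,294.12
EOQ = √119,294.12 ≈ 345.39 → Q = 345
Orders per year = D/Q = 15,600 / 345 = 45.217

45.2 orders per year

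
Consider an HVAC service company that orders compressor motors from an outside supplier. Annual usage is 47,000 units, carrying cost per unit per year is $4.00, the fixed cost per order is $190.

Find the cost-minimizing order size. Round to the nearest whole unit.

2,113 units

Q* = √(2·D·S / H) = √(2·47,000·190 / 4) = √4,465,000.0 ≈ 2,113.05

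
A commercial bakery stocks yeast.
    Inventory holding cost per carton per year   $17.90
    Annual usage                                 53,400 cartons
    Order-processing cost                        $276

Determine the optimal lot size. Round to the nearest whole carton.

EOQ = √(2DS/H) = √(2 × 53,400 × 276 / 17.9)
    = √(1,646,748.60) ≈ 1,283.26

1,283 cartons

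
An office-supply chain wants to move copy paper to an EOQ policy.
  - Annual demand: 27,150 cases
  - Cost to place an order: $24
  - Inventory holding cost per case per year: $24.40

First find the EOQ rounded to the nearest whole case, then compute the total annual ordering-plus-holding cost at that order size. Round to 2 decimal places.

$5,638.98

2DS/H = 2·27,150·24/24.4 = 53,409.84
EOQ = √53,409.84 ≈ 231.11 → Q = 231 cases
Annual ordering cost = (D/Q)·S = (27,150/231) × 24 = $2,820.78
Annual holding cost  = (Q/2)·H = (231/2) × 24.4 = $2,818.20
Total = $2,820.78 + $2,818.20 = $5,638.98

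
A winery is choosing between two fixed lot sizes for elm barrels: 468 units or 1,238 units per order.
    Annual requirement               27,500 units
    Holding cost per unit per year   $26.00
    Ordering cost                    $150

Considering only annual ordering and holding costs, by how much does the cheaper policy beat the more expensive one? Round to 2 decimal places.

$4,527.88

TC(Q) = (D/Q)S + (Q/2)H
TC(468) = (27,500/468)×150 + (468/2)×26 = $14,898.10
TC(1,238) = (27,500/1,238)×150 + (1,238/2)×26 = $19,425.99
Cheaper: Q = 468.  Difference = $4,527.88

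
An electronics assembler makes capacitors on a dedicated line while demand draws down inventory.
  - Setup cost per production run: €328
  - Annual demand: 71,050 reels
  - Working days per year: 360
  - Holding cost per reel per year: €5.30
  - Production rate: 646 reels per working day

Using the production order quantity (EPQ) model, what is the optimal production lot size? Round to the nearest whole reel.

Daily demand d = 71,050/360 = 197.361; p = 646; 1 − d/p = 0.69449
EPQ = √(2DS / (H(1 − d/p)))
    = √(2 × 71,050 × 328 / (5.3 × 0.69449)) ≈ 3,558.47

3,558 reels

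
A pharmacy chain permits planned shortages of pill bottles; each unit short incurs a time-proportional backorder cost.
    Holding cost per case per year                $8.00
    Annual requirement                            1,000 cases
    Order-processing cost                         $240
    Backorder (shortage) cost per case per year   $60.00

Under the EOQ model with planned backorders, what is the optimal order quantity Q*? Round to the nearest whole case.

Q* = √(2DS/H) · √((H + b)/b)
   = √(2 × 1,000 × 240 / 8) · √((8 + 60) / 60)
   = 244.949 × 1.0646 ≈ 260.77

261 cases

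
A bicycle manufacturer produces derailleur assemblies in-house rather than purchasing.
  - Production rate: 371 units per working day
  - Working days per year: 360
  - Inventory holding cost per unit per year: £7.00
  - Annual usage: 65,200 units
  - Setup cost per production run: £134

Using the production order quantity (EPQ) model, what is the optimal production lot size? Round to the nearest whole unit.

d = 65,200/360 = 181.1111 units/day;  effective holding cost H(1 − d/p) = 7·(1 − 181.1111/371) = 3.58281
Q* = √(2DS / H_eff) = √(2·65,200·134 / 3.58281) ≈ 2,208.41

2,208 units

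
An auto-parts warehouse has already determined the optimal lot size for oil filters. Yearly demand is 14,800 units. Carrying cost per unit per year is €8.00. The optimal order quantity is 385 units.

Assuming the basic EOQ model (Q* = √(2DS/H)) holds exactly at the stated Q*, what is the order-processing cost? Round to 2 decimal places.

€40.06

From Q* = √(2DS/H) ⇒ Q*² = 2DS/H.
S = Q²H / (2D) = 385² × 8 / (2 × 14,800) = 40.0608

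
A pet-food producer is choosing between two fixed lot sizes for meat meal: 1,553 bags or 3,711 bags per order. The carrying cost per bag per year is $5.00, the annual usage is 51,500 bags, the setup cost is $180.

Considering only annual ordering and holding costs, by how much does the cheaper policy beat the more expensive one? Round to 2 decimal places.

$1,923.89

Annual cost at Q: ordering D·S/Q plus holding Q·H/2.
TC(1,553) = (51,500/1,553)×180 + (1,553/2)×5 = $9,851.59
TC(3,711) = (51,500/3,711)×180 + (3,711/2)×5 = $11,775.48
Cheaper: Q = 1,553.  Difference = $1,923.89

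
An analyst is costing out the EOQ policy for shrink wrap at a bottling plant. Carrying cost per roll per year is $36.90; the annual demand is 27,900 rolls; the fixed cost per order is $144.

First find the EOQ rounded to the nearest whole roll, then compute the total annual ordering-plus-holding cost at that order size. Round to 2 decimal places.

$17,219.15

Optimal lot size Q* = (2 × 27,900 × $144 / $36.9)^½ ≈ 466.64 → Q = 467 rolls
Annual ordering cost = (D/Q)·S = (27,900/467) × 144 = $8,603.00
Annual holding cost  = (Q/2)·H = (467/2) × 36.9 = $8,616.15
Total = $8,603.00 + $8,616.15 = $17,219.15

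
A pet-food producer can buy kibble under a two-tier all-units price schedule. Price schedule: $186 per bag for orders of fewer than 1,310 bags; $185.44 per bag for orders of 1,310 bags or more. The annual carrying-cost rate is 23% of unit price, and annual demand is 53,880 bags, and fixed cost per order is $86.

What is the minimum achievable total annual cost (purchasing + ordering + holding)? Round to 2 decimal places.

H₁ = 23%×$186 = $42.7800;  H₂ = 23%×$185.44 = $42.6512
EOQ₁ = √(2×53,880×86/42.7800) = 465.43  (< 1,310, feasible at tier 1)
EOQ₂ = √(2×53,880×86/42.6512) = 466.14  (< 1,310 → use Q = 1,310 at tier-2 price)
TC(tier 1 (EOQ₁), Q≈465.4) = $10,041,591.24
TC(tier 2, Q≈1,310.0) = $10,022,980.90
Minimum at tier 2: $10,022,980.90

$10,022,980.90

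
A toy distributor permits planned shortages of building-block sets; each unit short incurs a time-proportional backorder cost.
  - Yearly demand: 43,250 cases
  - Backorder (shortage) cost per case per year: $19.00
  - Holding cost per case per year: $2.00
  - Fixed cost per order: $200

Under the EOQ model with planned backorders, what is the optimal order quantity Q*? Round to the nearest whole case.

Basic EOQ = √(2·43,250·200/2) = 2,941.088
Backorder adjustment √((H+b)/b) = √((2+19)/19) = 1.0513
Q* = 2,941.088 × 1.0513 ≈ 3,092.01

3,092 cases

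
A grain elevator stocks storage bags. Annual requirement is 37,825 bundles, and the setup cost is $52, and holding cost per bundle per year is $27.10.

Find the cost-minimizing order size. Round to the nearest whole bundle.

Optimal lot size Q* = (2 × 37,825 × $52 / $27.1)^½ ≈ 381.00

381 bundles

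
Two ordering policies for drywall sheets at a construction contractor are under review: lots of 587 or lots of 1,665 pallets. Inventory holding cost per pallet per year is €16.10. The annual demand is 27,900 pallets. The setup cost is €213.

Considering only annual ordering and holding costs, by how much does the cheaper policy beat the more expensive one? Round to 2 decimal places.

TC(Q) = (D/Q)S + (Q/2)H
TC(587) = (27,900/587)×213 + (587/2)×16.1 = €14,849.20
TC(1,665) = (27,900/1,665)×213 + (1,665/2)×16.1 = €16,972.44
Cheaper: Q = 587.  Difference = €2,123.24

€2,123.24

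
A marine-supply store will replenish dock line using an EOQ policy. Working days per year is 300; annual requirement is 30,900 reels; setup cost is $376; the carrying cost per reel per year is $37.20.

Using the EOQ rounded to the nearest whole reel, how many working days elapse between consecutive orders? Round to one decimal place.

Q* = √(2·D·S / H) = √(2·30,900·376 / 37.2) = √624,645.2 ≈ 790.34 → Q = 790 reels
Cycle time = (working days × Q)/D = (300 × 790) / 30,900 = 7.670 days

7.7 days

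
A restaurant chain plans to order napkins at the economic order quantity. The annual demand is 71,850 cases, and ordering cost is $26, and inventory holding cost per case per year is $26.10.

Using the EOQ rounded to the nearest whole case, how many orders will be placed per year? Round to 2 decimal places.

Optimal lot size Q* = (2 × 71,850 × $26 / $26.1)^½ ≈ 378.35 → Q = 378
Orders per year = D/Q = 71,850 / 378 = 190.079

190.08 orders per year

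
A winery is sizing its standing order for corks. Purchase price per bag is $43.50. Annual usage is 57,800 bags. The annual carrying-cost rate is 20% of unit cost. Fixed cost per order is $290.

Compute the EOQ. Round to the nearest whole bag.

1,963 bags

H = i·C = 0.2 × $43.5 = $8.7000 per bag-year
Optimal lot size Q* = (2 × 57,800 × $290 / $8.7)^½ ≈ 1,962.99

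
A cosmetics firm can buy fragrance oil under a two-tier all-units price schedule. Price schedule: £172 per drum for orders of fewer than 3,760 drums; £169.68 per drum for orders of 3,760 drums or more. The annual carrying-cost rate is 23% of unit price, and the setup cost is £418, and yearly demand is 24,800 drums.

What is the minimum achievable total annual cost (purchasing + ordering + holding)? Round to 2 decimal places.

H₁ = 23%×£172 = £39.5600;  H₂ = 23%×£169.68 = £39.0264
EOQ₁ = √(2×24,800×418/39.5600) = 723.94  (< 3,760, feasible at tier 1)
EOQ₂ = √(2×24,800×418/39.0264) = 728.87  (< 3,760 → use Q = 3,760 at tier-2 price)
TC(tier 1 (EOQ₁), Q≈723.9) = £4,294,238.95
TC(tier 2, Q≈3,760.0) = £4,284,190.65
Minimum at tier 2: £4,284,190.65

£4,284,190.65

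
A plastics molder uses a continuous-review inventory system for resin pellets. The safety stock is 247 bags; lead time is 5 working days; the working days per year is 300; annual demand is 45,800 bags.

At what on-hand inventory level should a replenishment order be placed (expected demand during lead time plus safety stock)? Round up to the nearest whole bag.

Daily demand d = 45,800 / 300 = 152.667 bags/day
Demand during lead time = 152.667 × 5 = 763.33
Reorder point = 763.33 + 247 = 1,010.33 → round up

1,011 bags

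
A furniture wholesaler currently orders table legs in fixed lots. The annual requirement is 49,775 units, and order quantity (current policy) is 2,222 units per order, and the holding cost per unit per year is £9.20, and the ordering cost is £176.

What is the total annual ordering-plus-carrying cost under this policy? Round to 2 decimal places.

Orders/yr = 49,775/2,222 = 22.401; ordering cost = 22.401 × £176 = £3,942.57
Average inventory = 2,222/2 = 1111; holding cost = 1111 × £9.2 = £10,221.20
Total = £3,942.57 + £10,221.20 = £14,163.77

£14,163.77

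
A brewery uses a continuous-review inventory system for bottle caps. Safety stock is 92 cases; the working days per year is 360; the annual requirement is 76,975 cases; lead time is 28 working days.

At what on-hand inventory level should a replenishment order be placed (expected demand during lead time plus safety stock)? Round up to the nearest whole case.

6,079 cases

Daily demand d = 76,975 / 360 = 213.819 cases/day
Demand during lead time = 213.819 × 28 = 5,986.94
Reorder point = 5,986.94 + 92 = 6,078.94 → round up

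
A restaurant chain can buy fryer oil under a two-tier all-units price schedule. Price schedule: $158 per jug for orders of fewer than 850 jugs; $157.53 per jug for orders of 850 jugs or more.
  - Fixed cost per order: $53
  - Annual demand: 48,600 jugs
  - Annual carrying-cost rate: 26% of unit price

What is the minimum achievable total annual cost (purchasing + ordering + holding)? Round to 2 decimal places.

$7,676,395.42

H₁ = 26%×$158 = $41.0800;  H₂ = 26%×$157.53 = $40.9578
EOQ₁ = √(2×48,600×53/41.0800) = 354.12  (< 850, feasible at tier 1)
EOQ₂ = √(2×48,600×53/40.9578) = 354.65  (< 850 → use Q = 850 at tier-2 price)
TC(tier 1 (EOQ₁), Q≈354.1) = $7,693,347.43
TC(tier 2, Q≈850.0) = $7,676,395.42
Minimum at tier 2: $7,676,395.42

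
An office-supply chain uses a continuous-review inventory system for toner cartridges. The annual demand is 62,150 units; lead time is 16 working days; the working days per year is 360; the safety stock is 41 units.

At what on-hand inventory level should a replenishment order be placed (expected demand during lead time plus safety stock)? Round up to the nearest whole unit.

Daily demand d = 62,150 / 360 = 172.639 units/day
Demand during lead time = 172.639 × 16 = 2,762.22
Reorder point = 2,762.22 + 41 = 2,803.22 → round up

2,804 units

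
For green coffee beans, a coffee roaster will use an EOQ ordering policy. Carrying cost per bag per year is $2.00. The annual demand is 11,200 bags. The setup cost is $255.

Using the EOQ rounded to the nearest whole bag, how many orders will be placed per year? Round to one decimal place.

6.6 orders per year

Q* = √(2·D·S / H) = √(2·11,200·255 / 2) = √2,856,000.0 ≈ 1,689.97 → Q = 1,690
N = D/Q = 11,200/1,690 ≈ 6.627 orders/yr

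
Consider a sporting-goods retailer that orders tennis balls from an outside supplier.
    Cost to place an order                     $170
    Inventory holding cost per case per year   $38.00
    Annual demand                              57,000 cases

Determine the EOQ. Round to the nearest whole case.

714 cases

Q* = √(2·D·S / H) = √(2·57,000·170 / 38) = √510,000.0 ≈ 714.14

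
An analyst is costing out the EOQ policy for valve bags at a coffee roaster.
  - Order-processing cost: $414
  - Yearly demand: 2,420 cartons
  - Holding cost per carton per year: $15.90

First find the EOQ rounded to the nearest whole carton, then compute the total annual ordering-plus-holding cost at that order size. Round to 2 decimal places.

2DS/H = 2·2,420·414/15.9 = 126,022.64
EOQ = √126,022.64 ≈ 355.00 → Q = 355 cartons
Ordering: D/Q × S = 2,420/355 × $414 = $2,822.20
Holding:  Q/2 × H = 355/2 × $15.9 = $2,822.25
Total = $2,822.20 + $2,822.25 = $5,644.45

$5,644.45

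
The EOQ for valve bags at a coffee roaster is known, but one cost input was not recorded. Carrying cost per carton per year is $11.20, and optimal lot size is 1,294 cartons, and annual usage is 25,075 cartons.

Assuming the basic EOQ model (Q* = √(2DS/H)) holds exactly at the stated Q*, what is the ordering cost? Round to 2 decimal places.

$373.95

EOQ relation: Q² = 2DS/H, so rearrange for the unknown.
S = Q²H / (2D) = 1,294² × 11.2 / (2 × 25,075) = 373.9518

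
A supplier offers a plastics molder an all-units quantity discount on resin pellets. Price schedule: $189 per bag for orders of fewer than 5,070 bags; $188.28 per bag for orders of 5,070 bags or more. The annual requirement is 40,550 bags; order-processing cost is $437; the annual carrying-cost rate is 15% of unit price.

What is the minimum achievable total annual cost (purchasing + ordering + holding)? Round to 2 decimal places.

H₁ = 15%×$189 = $28.3500;  H₂ = 15%×$188.28 = $28.2420
EOQ₁ = √(2×40,550×437/28.3500) = 1,118.08  (< 5,070, feasible at tier 1)
EOQ₂ = √(2×40,550×437/28.2420) = 1,120.22  (< 5,070 → use Q = 5,070 at tier-2 price)
TC(tier 1 (EOQ₁), Q≈1,118.1) = $7,695,647.69
TC(tier 2, Q≈5,070.0) = $7,709,842.61
Minimum at tier 1 (EOQ₁): $7,695,647.69

$7,695,647.69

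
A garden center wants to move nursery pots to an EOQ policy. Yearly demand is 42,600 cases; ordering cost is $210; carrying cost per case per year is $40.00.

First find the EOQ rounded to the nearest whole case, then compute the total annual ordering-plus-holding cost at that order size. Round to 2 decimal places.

$26,752.20

Optimal lot size Q* = (2 × 42,600 × $210 / $40)^½ ≈ 668.80 → Q = 669 cases
Orders/yr = 42,600/669 = 63.677; ordering cost = 63.677 × $210 = $13,372.20
Average inventory = 669/2 = 334.5; holding cost = 334.5 × $40 = $13,380.00
Total = $13,372.20 + $13,380.00 = $26,752.20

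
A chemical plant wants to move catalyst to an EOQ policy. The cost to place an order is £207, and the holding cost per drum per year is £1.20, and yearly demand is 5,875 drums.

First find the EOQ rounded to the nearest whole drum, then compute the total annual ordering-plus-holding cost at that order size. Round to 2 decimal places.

£1,708.42

EOQ = √(2DS/H) = √(2 × 5,875 × 207 / 1.2)
    = √(2,026,875.00) ≈ 1,423.68 → Q = 1,424 drums
Orders/yr = 5,875/1,424 = 4.126; ordering cost = 4.126 × £207 = £854.02
Average inventory = 1,424/2 = 712; holding cost = 712 × £1.2 = £854.40
Total = £854.02 + £854.40 = £1,708.42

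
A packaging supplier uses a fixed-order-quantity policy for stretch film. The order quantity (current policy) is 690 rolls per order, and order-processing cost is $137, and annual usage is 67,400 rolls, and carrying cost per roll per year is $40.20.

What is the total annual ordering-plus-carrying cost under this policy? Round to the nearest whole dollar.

Annual ordering cost = (D/Q)·S = (67,400/690) × 137 = $13,382.32
Annual holding cost  = (Q/2)·H = (690/2) × 40.2 = $13,869.00
Total = $13,382.32 + $13,869.00 = $27,251.32

$27,251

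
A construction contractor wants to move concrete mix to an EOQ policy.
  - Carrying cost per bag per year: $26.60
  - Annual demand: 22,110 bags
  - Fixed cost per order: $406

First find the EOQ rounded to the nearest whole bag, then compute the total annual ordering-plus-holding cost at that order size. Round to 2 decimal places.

$21,853.11

EOQ = √(2DS/H) = √(2 × 22,110 × 406 / 26.6)
    = √(674,936.84) ≈ 821.55 → Q = 822 bags
Orders/yr = 22,110/822 = 26.898; ordering cost = 26.898 × $406 = $10,920.51
Average inventory = 822/2 = 411; holding cost = 411 × $26.6 = $10,932.60
Total = $10,920.51 + $10,932.60 = $21,853.11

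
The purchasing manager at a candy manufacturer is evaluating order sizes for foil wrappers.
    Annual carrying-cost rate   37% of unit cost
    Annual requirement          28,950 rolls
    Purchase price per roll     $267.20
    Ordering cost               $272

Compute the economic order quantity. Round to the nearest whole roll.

Holding cost per roll per year: H = 37% × $267.2 = $98.8640
EOQ = √(2DS/H) = √(2 × 28,950 × 272 / 98.864)
    = √(159,297.62) ≈ 399.12

399 rolls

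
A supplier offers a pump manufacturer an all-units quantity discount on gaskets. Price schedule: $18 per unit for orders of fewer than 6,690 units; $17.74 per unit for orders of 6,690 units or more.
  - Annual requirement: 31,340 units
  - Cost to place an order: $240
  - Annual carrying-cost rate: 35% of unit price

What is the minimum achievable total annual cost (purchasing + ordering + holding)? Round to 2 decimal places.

$573,855.10

H₁ = 35%×$18 = $6.3000;  H₂ = 35%×$17.74 = $6.2090
EOQ₁ = √(2×31,340×240/6.3000) = 1,545.25  (< 6,690, feasible at tier 1)
EOQ₂ = √(2×31,340×240/6.2090) = 1,556.54  (< 6,690 → use Q = 6,690 at tier-2 price)
TC(tier 1 (EOQ₁), Q≈1,545.3) = $573,855.10
TC(tier 2, Q≈6,690.0) = $577,865.01
Minimum at tier 1 (EOQ₁): $573,855.10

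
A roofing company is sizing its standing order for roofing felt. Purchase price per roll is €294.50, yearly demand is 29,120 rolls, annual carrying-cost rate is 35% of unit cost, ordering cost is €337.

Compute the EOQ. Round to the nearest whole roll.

Holding cost per roll per year: H = 35% × €294.5 = €103.0750
Q* = √(2·D·S / H) = √(2·29,120·337 / 103.075) = √190,413.6 ≈ 436.36

436 rolls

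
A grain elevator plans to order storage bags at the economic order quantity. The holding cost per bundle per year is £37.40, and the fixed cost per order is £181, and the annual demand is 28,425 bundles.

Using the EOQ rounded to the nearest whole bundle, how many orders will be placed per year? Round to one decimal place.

2DS/H = 2·28,425·181/37.4 = 275,129.68
EOQ = √275,129.68 ≈ 524.53 → Q = 525
N = D/Q = 28,425/525 ≈ 54.143 orders/yr

54.1 orders per year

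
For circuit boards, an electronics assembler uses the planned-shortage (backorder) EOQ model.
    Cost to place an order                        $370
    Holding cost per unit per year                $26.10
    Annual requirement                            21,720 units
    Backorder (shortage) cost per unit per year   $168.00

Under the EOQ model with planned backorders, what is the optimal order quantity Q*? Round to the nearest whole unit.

Basic EOQ = √(2·21,720·370/26.1) = 784.740
Backorder adjustment √((H+b)/b) = √((26.1+168)/168) = 1.0749
Q* = 784.740 × 1.0749 ≈ 843.50

843 units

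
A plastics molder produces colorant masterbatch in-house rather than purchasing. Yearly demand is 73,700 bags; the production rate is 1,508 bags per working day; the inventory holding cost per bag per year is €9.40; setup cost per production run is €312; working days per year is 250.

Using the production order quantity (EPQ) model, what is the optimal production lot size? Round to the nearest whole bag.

2,466 bags

d = 73,700/250 = 294.8000 bags/day;  effective holding cost H(1 − d/p) = 9.4·(1 − 294.8000/1508) = 7.56239
Q* = √(2DS / H_eff) = √(2·73,700·312 / 7.56239) ≈ 2,466.02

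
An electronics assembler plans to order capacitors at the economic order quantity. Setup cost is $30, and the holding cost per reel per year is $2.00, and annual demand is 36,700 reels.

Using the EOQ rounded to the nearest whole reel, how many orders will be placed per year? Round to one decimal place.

Optimal lot size Q* = (2 × 36,700 × $30 / $2)^½ ≈ 1,049.29 → Q = 1,049
Orders per year = D/Q = 36,700 / 1,049 = 34.986

35.0 orders per year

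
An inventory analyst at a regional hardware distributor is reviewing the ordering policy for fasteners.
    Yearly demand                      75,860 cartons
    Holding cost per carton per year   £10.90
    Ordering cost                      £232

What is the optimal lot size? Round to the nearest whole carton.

2DS/H = 2·75,860·232/10.9 = 3,229,269.72
EOQ = √3,229,269.72 ≈ 1,797.02

1,797 cartons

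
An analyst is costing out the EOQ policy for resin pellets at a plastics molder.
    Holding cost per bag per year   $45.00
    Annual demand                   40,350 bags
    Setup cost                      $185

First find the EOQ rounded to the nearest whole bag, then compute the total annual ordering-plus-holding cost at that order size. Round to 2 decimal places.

$25,919.64

2DS/H = 2·40,350·185/45 = 331,766.67
EOQ = √331,766.67 ≈ 575.99 → Q = 576 bags
Orders/yr = 40,350/576 = 70.052; ordering cost = 70.052 × $185 = $12,959.64
Average inventory = 576/2 = 288; holding cost = 288 × $45 = $12,960.00
Total = $12,959.64 + $12,960.00 = $25,919.64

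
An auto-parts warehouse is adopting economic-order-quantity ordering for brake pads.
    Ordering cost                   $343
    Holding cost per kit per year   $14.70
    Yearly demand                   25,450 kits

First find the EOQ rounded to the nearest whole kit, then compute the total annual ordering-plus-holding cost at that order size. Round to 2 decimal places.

EOQ = √(2DS/H) = √(2 × 25,450 × 343 / 14.7)
    = √(1,187,666.67) ≈ 1,089.80 → Q = 1,090 kits
Ordering: D/Q × S = 25,450/1,090 × $343 = $8,008.58
Holding:  Q/2 × H = 1,090/2 × $14.7 = $8,011.50
Total = $8,008.58 + $8,011.50 = $16,020.08

$16,020.08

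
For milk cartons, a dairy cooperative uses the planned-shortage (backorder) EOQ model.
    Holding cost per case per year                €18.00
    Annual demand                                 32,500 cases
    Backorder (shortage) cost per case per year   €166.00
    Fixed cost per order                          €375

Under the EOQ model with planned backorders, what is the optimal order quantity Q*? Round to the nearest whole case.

1,225 cases

Q* = √(2DS/H) · √((H + b)/b)
   = √(2 × 32,500 × 375 / 18) · √((18 + 166) / 166)
   = 1,163.687 × 1.0528 ≈ 1,225.15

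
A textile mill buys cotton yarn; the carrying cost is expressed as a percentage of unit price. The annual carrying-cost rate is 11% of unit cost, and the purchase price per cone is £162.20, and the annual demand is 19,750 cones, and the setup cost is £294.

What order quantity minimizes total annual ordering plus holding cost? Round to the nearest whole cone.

807 cones

Holding cost per cone per year: H = 11% × £162.2 = £17.8420
2DS/H = 2·19,750·294/17.842 = 650,879.95
EOQ = √650,879.95 ≈ 806.77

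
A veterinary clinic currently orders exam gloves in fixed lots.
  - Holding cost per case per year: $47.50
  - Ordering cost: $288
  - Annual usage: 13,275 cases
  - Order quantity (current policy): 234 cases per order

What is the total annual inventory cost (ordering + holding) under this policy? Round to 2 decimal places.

Ordering: D/Q × S = 13,275/234 × $288 = $16,338.46
Holding:  Q/2 × H = 234/2 × $47.5 = $5,557.50
Total = $16,338.46 + $5,557.50 = $21,895.96

$21,895.96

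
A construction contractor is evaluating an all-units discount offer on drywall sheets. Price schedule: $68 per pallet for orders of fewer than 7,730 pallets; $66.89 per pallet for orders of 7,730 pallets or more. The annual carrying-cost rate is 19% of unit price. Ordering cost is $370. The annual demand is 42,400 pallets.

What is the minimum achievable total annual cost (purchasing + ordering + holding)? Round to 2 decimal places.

H₁ = 19%×$68 = $12.9200;  H₂ = 19%×$66.89 = $12.7091
EOQ₁ = √(2×42,400×370/12.9200) = 1,558.36  (< 7,730, feasible at tier 1)
EOQ₂ = √(2×42,400×370/12.7091) = 1,571.24  (< 7,730 → use Q = 7,730 at tier-2 price)
TC(tier 1 (EOQ₁), Q≈1,558.4) = $2,903,334.00
TC(tier 2, Q≈7,730.0) = $2,887,286.17
Minimum at tier 2: $2,887,286.17

$2,887,286.17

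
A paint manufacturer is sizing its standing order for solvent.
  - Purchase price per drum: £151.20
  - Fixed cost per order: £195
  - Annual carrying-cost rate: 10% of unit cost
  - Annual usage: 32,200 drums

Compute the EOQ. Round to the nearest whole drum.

911 drums

H = i·C = 0.1 × £151.2 = £15.1200 per drum-year
EOQ = √(2DS/H) = √(2 × 32,200 × 195 / 15.12)
    = √(830,555.56) ≈ 911.35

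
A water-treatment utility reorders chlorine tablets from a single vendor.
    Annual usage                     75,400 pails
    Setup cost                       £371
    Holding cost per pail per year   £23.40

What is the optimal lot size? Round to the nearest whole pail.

1,546 pails

Optimal lot size Q* = (2 × 75,400 × £371 / £23.4)^½ ≈ 1,546.25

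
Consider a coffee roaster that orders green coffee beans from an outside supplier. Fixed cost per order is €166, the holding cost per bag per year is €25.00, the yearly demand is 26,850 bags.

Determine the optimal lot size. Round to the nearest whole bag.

597 bags

EOQ = √(2DS/H) = √(2 × 26,850 × 166 / 25)
    = √(356,568.00) ≈ 597.13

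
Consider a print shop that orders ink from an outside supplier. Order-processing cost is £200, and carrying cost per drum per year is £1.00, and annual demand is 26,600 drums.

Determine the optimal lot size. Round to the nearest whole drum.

Q* = √(2·D·S / H) = √(2·26,600·200 / 1) = √10,640,000.0 ≈ 3,261.90

3,262 drums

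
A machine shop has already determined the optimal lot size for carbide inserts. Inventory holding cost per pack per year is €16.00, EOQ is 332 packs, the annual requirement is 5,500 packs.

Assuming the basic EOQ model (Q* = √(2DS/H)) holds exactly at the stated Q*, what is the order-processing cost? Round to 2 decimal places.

EOQ relation: Q² = 2DS/H, so rearrange for the unknown.
S = Q²H / (2D) = 332² × 16 / (2 × 5,500) = 160.3258

€160.33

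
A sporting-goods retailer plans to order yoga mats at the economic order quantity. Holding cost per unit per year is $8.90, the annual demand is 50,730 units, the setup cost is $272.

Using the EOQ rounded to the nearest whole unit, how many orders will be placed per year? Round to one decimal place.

Q* = √(2·D·S / H) = √(2·50,730·272 / 8.9) = √3,100,800.0 ≈ 1,760.91 → Q = 1,761
Orders per year = D/Q = 50,730 / 1,761 = 28.807

28.8 orders per year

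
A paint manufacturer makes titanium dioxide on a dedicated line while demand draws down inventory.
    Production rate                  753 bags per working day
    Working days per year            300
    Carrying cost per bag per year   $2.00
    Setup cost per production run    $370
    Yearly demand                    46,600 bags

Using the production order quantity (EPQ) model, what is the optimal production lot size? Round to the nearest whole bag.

4,661 bags

d = 46,600/300 = 155.3333 bags/day;  effective holding cost H(1 − d/p) = 2·(1 − 155.3333/753) = 1.58743
Q* = √(2DS / H_eff) = √(2·46,600·370 / 1.58743) ≈ 4,660.81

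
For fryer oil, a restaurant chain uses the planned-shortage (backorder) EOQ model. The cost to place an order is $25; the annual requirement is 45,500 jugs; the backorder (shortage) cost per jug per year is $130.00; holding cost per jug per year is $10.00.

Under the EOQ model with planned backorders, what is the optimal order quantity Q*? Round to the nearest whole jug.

495 jugs

Q* = √(2DS/H) · √((H + b)/b)
   = √(2 × 45,500 × 25 / 10) · √((10 + 130) / 130)
   = 476.970 × 1.0377 ≈ 494.97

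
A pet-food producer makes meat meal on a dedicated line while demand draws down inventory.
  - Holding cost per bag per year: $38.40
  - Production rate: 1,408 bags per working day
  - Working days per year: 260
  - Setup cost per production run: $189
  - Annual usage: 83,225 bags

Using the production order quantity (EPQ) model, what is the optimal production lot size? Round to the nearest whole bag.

d = 83,225/260 = 320.0962 bags/day;  effective holding cost H(1 − d/p) = 38.4·(1 − 320.0962/1408) = 29.67010
Q* = √(2DS / H_eff) = √(2·83,225·189 / 29.67010) ≈ 1,029.71

1,030 bags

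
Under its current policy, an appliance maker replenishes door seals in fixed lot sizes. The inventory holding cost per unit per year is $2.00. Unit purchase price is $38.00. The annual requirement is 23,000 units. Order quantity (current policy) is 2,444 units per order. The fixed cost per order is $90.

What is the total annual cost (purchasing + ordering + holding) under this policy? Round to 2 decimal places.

Annual ordering cost = (D/Q)·S = (23,000/2,444) × 90 = $846.97
Annual holding cost  = (Q/2)·H = (2,444/2) × 2 = $2,444.00
Purchase cost = D·C = 23,000 × 38 = $874,000.00
Total = $846.97 + $2,444.00 + $874,000.00 = $877,290.97

$877,290.97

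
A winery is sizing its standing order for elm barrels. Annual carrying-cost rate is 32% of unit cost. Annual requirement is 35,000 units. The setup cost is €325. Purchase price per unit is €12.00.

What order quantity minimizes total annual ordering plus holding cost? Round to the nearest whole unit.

Holding cost per unit per year: H = 32% × €12 = €3.8400
Optimal lot size Q* = (2 × 35,000 × €325 / €3.84)^½ ≈ 2,434.03

2,434 units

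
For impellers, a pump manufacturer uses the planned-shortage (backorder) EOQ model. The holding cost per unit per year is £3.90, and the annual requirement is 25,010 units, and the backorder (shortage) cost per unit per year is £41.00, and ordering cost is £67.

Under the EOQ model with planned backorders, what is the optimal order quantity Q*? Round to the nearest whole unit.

970 units

Basic EOQ = √(2·25,010·67/3.9) = 926.994
Backorder adjustment √((H+b)/b) = √((3.9+41)/41) = 1.0465
Q* = 926.994 × 1.0465 ≈ 970.08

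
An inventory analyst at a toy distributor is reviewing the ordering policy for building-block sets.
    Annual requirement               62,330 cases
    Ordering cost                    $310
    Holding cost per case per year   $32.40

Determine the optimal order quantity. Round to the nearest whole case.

1,092 cases

Q* = √(2·D·S / H) = √(2·62,330·310 / 32.4) = √1,192,734.6 ≈ 1,092.12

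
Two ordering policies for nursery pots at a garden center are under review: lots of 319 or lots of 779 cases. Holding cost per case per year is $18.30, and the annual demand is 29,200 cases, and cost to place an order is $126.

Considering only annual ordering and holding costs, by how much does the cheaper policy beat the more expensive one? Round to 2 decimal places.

For each Q, cost = (D/Q)·S + (Q/2)·H.
TC(319) = (29,200/319)×126 + (319/2)×18.3 = $14,452.39
TC(779) = (29,200/779)×126 + (779/2)×18.3 = $11,850.83
|ΔTC| = |$14,452.39 − $11,850.83| = $2,601.56

$2,601.56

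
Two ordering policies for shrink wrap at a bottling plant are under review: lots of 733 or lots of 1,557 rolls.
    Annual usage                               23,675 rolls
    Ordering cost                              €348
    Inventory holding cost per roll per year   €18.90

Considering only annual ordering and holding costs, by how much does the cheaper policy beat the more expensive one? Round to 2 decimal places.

TC(Q) = (D/Q)S + (Q/2)H
TC(733) = (23,675/733)×348 + (733/2)×18.9 = €18,166.82
TC(1,557) = (23,675/1,557)×348 + (1,557/2)×18.9 = €20,005.17
|ΔTC| = |€18,166.82 − €20,005.17| = €1,838.35

€1,838.35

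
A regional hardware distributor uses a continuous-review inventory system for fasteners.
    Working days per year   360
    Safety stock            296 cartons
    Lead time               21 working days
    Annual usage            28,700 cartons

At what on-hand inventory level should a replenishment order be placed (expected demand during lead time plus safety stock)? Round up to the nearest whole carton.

1,971 cartons

Daily demand d = 28,700 / 360 = 79.722 cartons/day
Demand during lead time = 79.722 × 21 = 1,674.17
Reorder point = 1,674.17 + 296 = 1,970.17 → round up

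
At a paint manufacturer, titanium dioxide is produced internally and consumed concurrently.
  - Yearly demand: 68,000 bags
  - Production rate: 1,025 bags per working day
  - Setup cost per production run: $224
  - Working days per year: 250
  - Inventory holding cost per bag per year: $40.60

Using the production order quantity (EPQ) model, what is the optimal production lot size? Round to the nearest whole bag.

d = 68,000/250 = 272.0000 bags/day;  effective holding cost H(1 − d/p) = 40.6·(1 − 272.0000/1025) = 29.82615
Q* = √(2DS / H_eff) = √(2·68,000·224 / 29.82615) ≈ 1,010.64

1,011 bags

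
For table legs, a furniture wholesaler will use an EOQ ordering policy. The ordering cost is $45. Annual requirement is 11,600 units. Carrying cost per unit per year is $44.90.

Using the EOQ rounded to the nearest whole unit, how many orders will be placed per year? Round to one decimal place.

76.3 orders per year

Q* = √(2·D·S / H) = √(2·11,600·45 / 44.9) = √23,251.7 ≈ 152.48 → Q = 152
N = D/Q = 11,600/152 ≈ 76.316 orders/yr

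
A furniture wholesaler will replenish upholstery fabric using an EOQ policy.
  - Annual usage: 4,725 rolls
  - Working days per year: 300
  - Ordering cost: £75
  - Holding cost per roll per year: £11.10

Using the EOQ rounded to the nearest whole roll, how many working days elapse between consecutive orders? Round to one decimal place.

Q* = √(2·D·S / H) = √(2·4,725·75 / 11.1) = √63,851.4 ≈ 252.69 → Q = 253 rolls
Days between orders = 300 / (D/Q) = 300 / 18.676 ≈ 16.063

16.1 days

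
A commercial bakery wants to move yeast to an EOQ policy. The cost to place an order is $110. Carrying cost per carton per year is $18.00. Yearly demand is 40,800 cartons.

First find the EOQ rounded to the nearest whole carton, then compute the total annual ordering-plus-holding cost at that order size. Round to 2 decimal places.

Optimal lot size Q* = (2 × 40,800 × $110 / $18)^½ ≈ 706.16 → Q = 706 cartons
Ordering: D/Q × S = 40,800/706 × $110 = $6,356.94
Holding:  Q/2 × H = 706/2 × $18 = $6,354.00
Total = $6,356.94 + $6,354.00 = $12,710.94

$12,710.94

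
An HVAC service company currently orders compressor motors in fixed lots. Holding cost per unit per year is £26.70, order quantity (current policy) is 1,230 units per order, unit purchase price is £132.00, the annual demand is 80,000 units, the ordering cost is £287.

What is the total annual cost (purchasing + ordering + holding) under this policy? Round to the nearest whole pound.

Annual ordering cost = (D/Q)·S = (80,000/1,230) × 287 = £18,666.67
Annual holding cost  = (Q/2)·H = (1,230/2) × 26.7 = £16,420.50
Purchase cost = D·C = 80,000 × 132 = £10,560,000.00
Total = £18,666.67 + £16,420.50 + £10,560,000.00 = £10,595,087.17

£10,595,087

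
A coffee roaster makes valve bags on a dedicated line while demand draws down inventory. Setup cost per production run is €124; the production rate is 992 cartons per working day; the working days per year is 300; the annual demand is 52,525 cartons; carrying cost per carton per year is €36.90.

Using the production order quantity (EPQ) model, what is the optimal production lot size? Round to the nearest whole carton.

d = 52,525/300 = 175.0833 cartons/day;  effective holding cost H(1 − d/p) = 36.9·(1 − 175.0833/992) = 30.38732
Q* = √(2DS / H_eff) = √(2·52,525·124 / 30.38732) ≈ 654.73

655 cartons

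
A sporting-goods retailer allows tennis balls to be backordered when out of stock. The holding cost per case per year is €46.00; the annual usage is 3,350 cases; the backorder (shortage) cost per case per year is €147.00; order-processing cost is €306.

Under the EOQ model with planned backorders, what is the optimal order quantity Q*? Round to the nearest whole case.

242 cases

Basic EOQ = √(2·3,350·306/46) = 211.115
Backorder adjustment √((H+b)/b) = √((46+147)/147) = 1.1458
Q* = 211.115 × 1.1458 ≈ 241.90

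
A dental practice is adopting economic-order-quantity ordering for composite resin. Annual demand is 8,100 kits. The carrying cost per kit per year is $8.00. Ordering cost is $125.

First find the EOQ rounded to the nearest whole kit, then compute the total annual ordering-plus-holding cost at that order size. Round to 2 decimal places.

$4,024.92

Q* = √(2·D·S / H) = √(2·8,100·125 / 8) = √253,125.0 ≈ 503.12 → Q = 503 kits
Orders/yr = 8,100/503 = 16.103; ordering cost = 16.103 × $125 = $2,012.92
Average inventory = 503/2 = 251.5; holding cost = 251.5 × $8 = $2,012.00
Total = $2,012.92 + $2,012.00 = $4,024.92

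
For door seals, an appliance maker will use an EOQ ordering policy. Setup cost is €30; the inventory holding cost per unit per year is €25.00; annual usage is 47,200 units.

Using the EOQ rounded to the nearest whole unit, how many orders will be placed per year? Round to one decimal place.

140.1 orders per year

Optimal lot size Q* = (2 × 47,200 × €30 / €25)^½ ≈ 336.57 → Q = 337
Orders per year = D/Q = 47,200 / 337 = 140.059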